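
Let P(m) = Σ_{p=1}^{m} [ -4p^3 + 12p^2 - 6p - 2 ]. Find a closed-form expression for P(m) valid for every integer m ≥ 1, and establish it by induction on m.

We claim P(m) = -m(m - 1)(m^2 - m - 3) for all m ≥ 1.
Base case (m = 1): P(1) = 0, and the closed form gives 0. They agree.
Inductive step: suppose the statement holds for some p ≥ 1, so P(p) = p(-p^3 + 2p^2 + 2p - 3).
Then P(p+1) = P(p) + (-4p^3 + 6p) = (p(-p^3 + 2p^2 + 2p - 3)) + (-4p^3 + 6p).
Simplifying, P(p+1) = -p(p + 1)(p^2 + p - 3) = -(p+1)((p+1) - 1)((p+1)^2 - (p+1) - 3),
which is the closed form with m = p+1.
Hence, by induction on m, the claim holds for every m ≥ 1.

P(m) = -m(m - 1)(m^2 - m - 3)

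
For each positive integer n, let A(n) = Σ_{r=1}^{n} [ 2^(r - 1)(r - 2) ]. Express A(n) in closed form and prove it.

We claim A(n) = 2^n(n - 3) + 3 for all n ≥ 1.
For the base case n = 1: A(1) = -1, and the closed form gives -1. They agree.
Suppose the result is true for n = r, so A(r) = 2^r(r - 3) + 3.
Then A(r+1) = A(r) + (2^r(r - 1)) = (2^r(r - 3) + 3) + (2^r(r - 1)).
Simplifying, A(r+1) = 2^(r + 1)r - 2^(r + 2) + 3 = 2^(r+1)((r+1) - 3) + 3,
which is the closed form with n = r+1.
By induction, the statement is established for all n ≥ 1.

A(n) = 2^n(n - 3) + 3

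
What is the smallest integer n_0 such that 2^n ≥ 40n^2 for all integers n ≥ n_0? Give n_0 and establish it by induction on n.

At n = 12: 4096 < 5760, so the inequality fails and n_0 ≥ 13. We prove 2^n ≥ 40n^2 for all n ≥ 13.
For the base case n = 13: 2^n = 8192 and 40n^2 = 6760, so 8192 ≥ 6760.
Inductive step: assume the claim holds for n = p, so 2^p ≥ 40p^2.
Then 2^(p + 1) = 2·(2^p) ≥ 2·(40p^2).
Also, for p ≥ 13 we have 2·(40p^2) ≥ 40(p+1)^2, since 2 ≥ (1 + 1/p)^2 for all p ≥ 13.
Combining, 2^(p + 1) ≥ 40(p+1)^2.
This completes the induction.
Hence the smallest such n_0 is 13.

n_0 = 13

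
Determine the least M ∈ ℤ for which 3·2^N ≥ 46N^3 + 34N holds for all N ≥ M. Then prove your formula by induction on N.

At N = 15: 98304 < 155760, so the inequality fails and M ≥ 16. We prove 3·2^N ≥ 46N^3 + 34N for all N ≥ 16.
Base step (N = 16): 3·2^N = 196608 and 46N^3 + 34N = 188960, so 196608 ≥ 188960.
Suppose the result is true for N = r, so 3·2^r ≥ 46r^3 + 34r.
Then 3·2^(r + 1) = 2·(3·2^r) ≥ 2·(46r^3 + 34r).
Also, for r ≥ 16 we have 2·(46r^3 + 34r) ≥ 46(r+1)^3 + 34(r+1), since 2·(46r^3 + 34r) − (46(r+1)^3 + 34(r+1)) = 46r^3 - 138r^2 - 104r - 80, which is nonnegative for all r ≥ 16.
Combining, 3·2^(r + 1) ≥ 46(r+1)^3 + 34(r+1).
By the principle of mathematical induction, the result holds for all N ≥ 16.
Hence the smallest such M is 16.

M = 16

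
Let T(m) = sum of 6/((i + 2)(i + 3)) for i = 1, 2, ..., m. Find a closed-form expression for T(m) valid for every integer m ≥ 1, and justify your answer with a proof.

We claim T(m) = 2m/(m + 3) for all m ≥ 1.
For the base case m = 1: T(1) = 1/2, and the closed form gives 1/2. They agree.
Inductive step: suppose the statement holds for some i ≥ 1, so T(i) = 2i/(i + 3).
Then T(i+1) = T(i) + (6/((i + 3)(i + 4))) = (2i/(i + 3)) + (6/((i + 3)(i + 4))).
Simplifying, T(i+1) = 2(i + 1)/(i + 4) = 2(i+1)/((i+1) + 3),
which is the closed form with m = i+1.
By induction, the statement is established for all m ≥ 1.

T(m) = 2m/(m + 3)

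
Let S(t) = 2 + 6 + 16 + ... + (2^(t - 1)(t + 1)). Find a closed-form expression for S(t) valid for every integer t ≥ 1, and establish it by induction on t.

S(t) = 2^t·t

We claim S(t) = 2^t·t for all t ≥ 1.
For the base case t = 1: S(1) = 2, and the closed form gives 2. They agree.
Suppose the result is true for t = j, so S(j) = 2^j·j.
Then S(j+1) = S(j) + (2^j(j + 2)) = (2^j·j) + (2^j(j + 2)).
Simplifying, S(j+1) = 2^(j + 1)(j + 1) = 2^(j+1)·(j+1),
which is the closed form with t = j+1.
Hence, by induction on t, the claim holds for every t ≥ 1.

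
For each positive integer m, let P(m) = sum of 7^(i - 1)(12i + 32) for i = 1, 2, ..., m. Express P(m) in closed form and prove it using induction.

P(m) = 7^m(2m + 5) - 5

We claim P(m) = 7^m(2m + 5) - 5 for all m ≥ 1.
When m = 1: P(1) = 44, and the closed form gives 44. They agree.
Suppose the result is true for m = i, so P(i) = 7^i(2i + 5) - 5.
Then P(i+1) = P(i) + (7^i(12i + 44)) = (7^i(2i + 5) - 5) + (7^i(12i + 44)).
Simplifying, P(i+1) = 14·7^i·i + 49·7^i - 5 = 7^(i+1)(2(i+1) + 5) - 5,
which is the closed form with m = i+1.
By induction, the statement is established for all m ≥ 1.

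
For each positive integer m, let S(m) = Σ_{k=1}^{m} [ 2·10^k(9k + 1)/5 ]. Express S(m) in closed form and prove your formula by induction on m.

We claim S(m) = 4·10^m·m for all m ≥ 1.
Base step (m = 1): S(1) = 40, and the closed form gives 40. They agree.
Suppose the result is true for m = k, so S(k) = 4·10^k·k.
Then S(k+1) = S(k) + (10^k(36k + 40)) = (4·10^k·k) + (10^k(36k + 40)).
Simplifying, S(k+1) = 40·10^k(k + 1) = 4·10^(k+1)·(k+1),
which is the closed form with m = k+1.
Hence, by induction on m, the claim holds for every m ≥ 1.

S(m) = 4·10^m·m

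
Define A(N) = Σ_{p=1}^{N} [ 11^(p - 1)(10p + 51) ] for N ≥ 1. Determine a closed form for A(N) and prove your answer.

A(N) = 11^N(N + 5) - 5

We claim A(N) = 11^N(N + 5) - 5 for all N ≥ 1.
For the base case N = 1: A(1) = 61, and the closed form gives 61. They agree.
Suppose the result is true for N = p, so A(p) = 11^p(p + 5) - 5.
Then A(p+1) = A(p) + (11^p(10p + 61)) = (11^p(p + 5) - 5) + (11^p(10p + 61)).
Simplifying, A(p+1) = 11·11^p·p + 66·11^p - 5 = 11^(p+1)((p+1) + 5) - 5,
which is the closed form with N = p+1.
This completes the induction.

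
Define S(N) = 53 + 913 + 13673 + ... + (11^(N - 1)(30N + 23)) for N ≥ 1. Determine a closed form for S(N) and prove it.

We claim S(N) = 11^N(3N + 2) - 2 for all N ≥ 1.
Base case (N = 1): S(1) = 53, and the closed form gives 53. They agree.
For the inductive step, assume it holds for an arbitrary r ≥ 1, so S(r) = 11^r(3r + 2) - 2.
Then S(r+1) = S(r) + (11^r(30r + 53)) = (11^r(3r + 2) - 2) + (11^r(30r + 53)).
Simplifying, S(r+1) = 33·11^r·r + 55·11^r - 2 = 11^(r+1)(3(r+1) + 2) - 2,
which is the closed form with N = r+1.
By induction, the statement is established for all N ≥ 1.

S(N) = 11^N(3N + 2) - 2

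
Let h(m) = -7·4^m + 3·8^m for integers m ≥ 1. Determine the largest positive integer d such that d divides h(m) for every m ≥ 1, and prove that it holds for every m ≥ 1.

Computing the first values: h(1) = -4 and h(2) = 80; gcd(-4, 80) = 4, so d ≤ 4.
We prove 4 | -7·4^m + 3·8^m for all m ≥ 1 by induction on m.
For the base case m = 1: h(1) = -4 = 4·(-1), so 4 | h(1).
For the inductive step, assume it holds for an arbitrary r ≥ 1, i.e. 4 | h(r). Then
h(r+1) − 8·h(r) = (-7·4^(r+1) + 3·8^(r+1)) − 8·(-7·4^r + 3·8^r) = (-7)·4^r·(4 − 8) = (28)·4^r. Since 4 | h(r) by the inductive hypothesis, 4 | 8·h(r); and 4 | 28 since 28 = 4·7. Therefore 4 | h(r+1).
This completes the induction.
Therefore the largest such d is 4.

d = 4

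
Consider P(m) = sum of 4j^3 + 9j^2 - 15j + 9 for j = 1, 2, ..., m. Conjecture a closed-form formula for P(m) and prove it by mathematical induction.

We claim P(m) = m(m^3 + 5m^2 - 2m + 3) for all m ≥ 1.
For the base case m = 1: P(1) = 7, and the closed form gives 7. They agree.
Inductive step: suppose the statement holds for some j ≥ 1, so P(j) = j(j^3 + 5j^2 - 2j + 3).
Then P(j+1) = P(j) + (4j^3 + 21j^2 + 15j + 7) = (j(j^3 + 5j^2 - 2j + 3)) + (4j^3 + 21j^2 + 15j + 7).
Simplifying, P(j+1) = (j + 1)(j^3 + 8j^2 + 11j + 7) = (j+1)((j+1)^3 + 5(j+1)^2 - 2(j+1) + 3),
which is the closed form with m = j+1.
By the principle of mathematical induction, the result holds for all m ≥ 1.

P(m) = m(m^3 + 5m^2 - 2m + 3)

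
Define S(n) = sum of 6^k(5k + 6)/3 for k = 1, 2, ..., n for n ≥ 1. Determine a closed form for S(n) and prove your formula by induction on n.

S(n) = 2·6^n(n + 1) - 2

We claim S(n) = 2·6^n(n + 1) - 2 for all n ≥ 1.
When n = 1: S(1) = 22, and the closed form gives 22. They agree.
For the inductive step, assume it holds for an arbitrary k ≥ 1, so S(k) = 2·6^k(k + 1) - 2.
Then S(k+1) = S(k) + (6^k(10k + 22)) = (2·6^k(k + 1) - 2) + (6^k(10k + 22)).
Simplifying, S(k+1) = 12·6^k·k + 24·6^k - 2 = 2·6^(k+1)((k+1) + 1) - 2,
which is the closed form with n = k+1.
By the principle of mathematical induction, the result holds for all n ≥ 1.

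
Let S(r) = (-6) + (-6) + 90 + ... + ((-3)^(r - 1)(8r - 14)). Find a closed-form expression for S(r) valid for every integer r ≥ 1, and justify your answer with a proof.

We claim S(r) = (-3)^r(-2r + 3) - 3 for all r ≥ 1.
For the base case r = 1: S(1) = -6, and the closed form gives -6. They agree.
Inductive step: suppose the statement holds for some i ≥ 1, so S(i) = (-3)^i(-2i + 3) - 3.
Then S(i+1) = S(i) + ((-3)^i(8i - 6)) = ((-3)^i(-2i + 3) - 3) + ((-3)^i(8i - 6)).
Simplifying, S(i+1) = 6(-3)^i·i - 3(-3)^i - 3 = (-3)^(i+1)(-2(i+1) + 3) - 3,
which is the closed form with r = i+1.
By the principle of mathematical induction, the result holds for all r ≥ 1.

S(r) = (-3)^r(-2r + 3) - 3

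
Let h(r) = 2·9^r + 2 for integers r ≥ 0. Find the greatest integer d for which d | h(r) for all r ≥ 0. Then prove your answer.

Computing the first values: h(0) = 4 and h(1) = 20; gcd(4, 20) = 4, so d ≤ 4.
We prove 4 | 2·9^r + 2 for all r ≥ 0 by induction on r.
Base step (r = 0): h(0) = 4 = 4·(1), so 4 | h(0).
Inductive step: suppose the statement holds for some p ≥ 0, i.e. 4 | h(p). Then
h(p+1) = 2·9^(p+1) + 2 = 9·(2·9^p + 2) - 16 = 9·h(p) - 16. The first term is divisible by 4 by the inductive hypothesis, and -16 is divisible by 4. Hence 4 | h(p+1).
Hence, by induction on r, the claim holds for every r ≥ 0.
Therefore the largest such d is 4.

d = 4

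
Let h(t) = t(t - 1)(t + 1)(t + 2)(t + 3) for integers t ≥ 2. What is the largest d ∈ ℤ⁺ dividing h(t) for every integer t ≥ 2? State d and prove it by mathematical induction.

Computing the first values: h(2) = 120 and h(3) = 720; gcd(120, 720) = 120, so d ≤ 120.
We prove 120 | t(t - 1)(t + 1)(t + 2)(t + 3) for all t ≥ 2 by induction on t.
When t = 2: h(2) = 120 = 120·(1), so 120 | h(2).
Inductive step: assume the claim holds for t = j, i.e. 120 | h(j). Then
h(j+1) − h(j) = j·(j+1)·(j+2)·(j+3)·(j+4) − (j-1)·j·(j+1)·(j+2)·(j+3) = j·(j+1)·(j+2)·(j+3)·[(j+4) − (j-1)] = 5·j·(j+1)·(j+2)·(j+3). The product of 4 consecutive integers is divisible by (4)! = 24, so h(j+1) − h(j) is divisible by 5·24 = 120. By the inductive hypothesis 120 | h(j), hence 120 | h(j+1).
By induction, the statement is established for all t ≥ 2.
Therefore the largest such d is 120.

d = 120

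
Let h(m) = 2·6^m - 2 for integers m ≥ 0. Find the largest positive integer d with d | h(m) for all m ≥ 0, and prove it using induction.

Computing the first values: h(0) = 0 and h(1) = 10; gcd(0, 10) = 10, so d ≤ 10.
We prove 10 | 2·6^m - 2 for all m ≥ 0 by induction on m.
Base case (m = 0): h(0) = 0 = 10·(0), so 10 | h(0).
Inductive step: suppose the statement holds for some j ≥ 0, i.e. 10 | h(j). Then
h(j+1) = 2·6^(j+1) - 2 = 6·(2·6^j - 2) + 10 = 6·h(j) + 10. The first term is divisible by 10 by the inductive hypothesis, and 10 is divisible by 10. Hence 10 | h(j+1).
By induction, the statement is established for all m ≥ 0.
Therefore the largest such d is 10.

d = 10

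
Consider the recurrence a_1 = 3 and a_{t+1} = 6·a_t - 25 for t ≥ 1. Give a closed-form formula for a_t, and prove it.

a_t = -2·6^(t - 1) + 5

Computing the first terms: a_1 = 3, a_2 = -7, a_3 = -67. This suggests a_t = -2·6^(t - 1) + 5.
When t = 1: the formula gives 3 = 3 = a_1.
Inductive step: suppose the statement holds for some i ≥ 1, so a_i = -2·6^(i - 1) + 5.
Then a_{i+1} = 6·a_i - 25 = 6·(-2·6^(i - 1) + 5) - 25 = -2·6^i + 5 = -2·6^((i+1) - 1) + 5,
which is the claimed formula at t = i+1.
By induction, the statement is established for all t ≥ 1.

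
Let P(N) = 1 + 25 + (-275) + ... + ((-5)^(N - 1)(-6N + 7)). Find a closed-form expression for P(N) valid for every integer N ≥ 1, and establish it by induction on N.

We claim P(N) = (-5)^N(N - 1) + 1 for all N ≥ 1.
When N = 1: P(1) = 1, and the closed form gives 1. They agree.
For the inductive step, assume it holds for an arbitrary p ≥ 1, so P(p) = (-5)^p(p - 1) + 1.
Then P(p+1) = P(p) + ((-5)^p(-6p + 1)) = ((-5)^p(p - 1) + 1) + ((-5)^p(-6p + 1)).
Simplifying, P(p+1) = (-5)^(p + 1)p + 1 = (-5)^(p+1)((p+1) - 1) + 1,
which is the closed form with N = p+1.
By induction, the statement is established for all N ≥ 1.

P(N) = (-5)^N(N - 1) + 1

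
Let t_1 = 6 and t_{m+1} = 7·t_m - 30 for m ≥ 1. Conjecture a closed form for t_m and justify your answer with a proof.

t_m = 7^(m - 1) + 5

Computing the first terms: t_1 = 6, t_2 = 12, t_3 = 54. This suggests t_m = 7^(m - 1) + 5.
Base step (m = 1): the formula gives 6 = 6 = t_1.
Inductive step: assume the claim holds for m = k, so t_k = 7^(k - 1) + 5.
Then t_{k+1} = 7·t_k - 30 = 7·(7^(k - 1) + 5) - 30 = 7^k + 5 = 7^((k+1) - 1) + 5,
which is the claimed formula at m = k+1.
This completes the induction.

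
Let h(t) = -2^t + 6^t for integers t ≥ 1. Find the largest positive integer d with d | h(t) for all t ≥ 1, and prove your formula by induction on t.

d = 4

Computing the first values: h(1) = 4 and h(2) = 32; gcd(4, 32) = 4, so d ≤ 4.
We prove 4 | -2^t + 6^t for all t ≥ 1 by induction on t.
When t = 1: h(1) = 4 = 4·(1), so 4 | h(1).
Inductive step: assume the claim holds for t = i, i.e. 4 | h(i). Then
6^{i+1} − 2^{i+1} = 6·6^i − 2·2^i = 6·(6^i − 2^i) + (4)·2^i. The first term is divisible by 4 by the inductive hypothesis, and the second term (4)·2^i is divisible by 4 since 4 | 4. Hence 4 | h(i+1).
Hence, by induction on t, the claim holds for every t ≥ 1.
Therefore the largest such d is 4.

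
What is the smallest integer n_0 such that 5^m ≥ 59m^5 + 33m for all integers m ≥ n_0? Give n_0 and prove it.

At m = 9: 1953125 < 3484188, so the inequality fails and n_0 ≥ 10. We prove 5^m ≥ 59m^5 + 33m for all m ≥ 10.
For the base case m = 10: 5^m = 9765625 and 59m^5 + 33m = 5900330, so 9765625 ≥ 5900330.
For the inductive step, assume it holds for an arbitrary j ≥ 10, so 5^j ≥ 59j^5 + 33j.
Then 5^(j + 1) = 5·(5^j) ≥ 5·(59j^5 + 33j).
Also, for j ≥ 10 we have 5·(59j^5 + 33j) ≥ 59(j+1)^5 + 33(j+1), since 5·(59j^5 + 33j) − (59(j+1)^5 + 33(j+1)) = 236j^5 - 295j^4 - 590j^3 - 590j^2 - 163j - 92, which is nonnegative for all j ≥ 10.
Combining, 5^(j + 1) ≥ 59(j+1)^5 + 33(j+1).
Hence, by induction on m, the claim holds for every m ≥ 10.
Hence the smallest such n_0 is 10.

n_0 = 10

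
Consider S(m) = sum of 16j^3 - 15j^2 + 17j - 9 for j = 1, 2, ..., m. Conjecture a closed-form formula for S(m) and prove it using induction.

We claim S(m) = m(4m^3 + 3m^2 + 5m - 3) for all m ≥ 1.
Base case (m = 1): S(1) = 9, and the closed form gives 9. They agree.
Inductive step: suppose the statement holds for some j ≥ 1, so S(j) = j(4j^3 + 3j^2 + 5j - 3).
Then S(j+1) = S(j) + (16j^3 + 33j^2 + 35j + 9) = (j(4j^3 + 3j^2 + 5j - 3)) + (16j^3 + 33j^2 + 35j + 9).
Simplifying, S(j+1) = (j + 1)(4j^3 + 15j^2 + 23j + 9) = (j+1)(4(j+1)^3 + 3(j+1)^2 + 5(j+1) - 3),
which is the closed form with m = j+1.
This completes the induction.

S(m) = m(4m^3 + 3m^2 + 5m - 3)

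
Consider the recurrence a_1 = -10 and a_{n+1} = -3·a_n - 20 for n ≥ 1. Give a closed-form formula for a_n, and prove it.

Computing the first terms: a_1 = -10, a_2 = 10, a_3 = -50. This suggests a_n = -5(-3)^(n - 1) - 5.
For the base case n = 1: the formula gives -10 = -10 = a_1.
Inductive step: suppose the statement holds for some i ≥ 1, so a_i = -5(-3)^(i - 1) - 5.
Then a_{i+1} = -3·a_i - 20 = -3·(-5(-3)^(i - 1) - 5) - 20 = -5(-3)^i - 5 = -5(-3)^((i+1) - 1) - 5,
which is the claimed formula at n = i+1.
This completes the induction.

a_n = -5(-3)^(n - 1) - 5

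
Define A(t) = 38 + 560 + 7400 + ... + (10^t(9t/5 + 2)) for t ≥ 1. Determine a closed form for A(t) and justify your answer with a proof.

We claim A(t) = 2·10^t(t + 1) - 2 for all t ≥ 1.
For the base case t = 1: A(1) = 38, and the closed form gives 38. They agree.
Suppose the result is true for t = i, so A(i) = 2·10^i(i + 1) - 2.
Then A(i+1) = A(i) + (10^i(18i + 38)) = (2·10^i(i + 1) - 2) + (10^i(18i + 38)).
Simplifying, A(i+1) = 20·10^i·i + 40·10^i - 2 = 2·10^(i+1)((i+1) + 1) - 2,
which is the closed form with t = i+1.
This completes the induction.

A(t) = 2·10^t(t + 1) - 2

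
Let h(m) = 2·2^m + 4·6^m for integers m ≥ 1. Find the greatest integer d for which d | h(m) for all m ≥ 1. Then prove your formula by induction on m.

Computing the first values: h(1) = 28 and h(2) = 152; gcd(28, 152) = 4, so d ≤ 4.
We prove 4 | 2·2^m + 4·6^m for all m ≥ 1 by induction on m.
For the base case m = 1: h(1) = 28 = 4·(7), so 4 | h(1).
Inductive step: assume the claim holds for m = r, i.e. 4 | h(r). Then
h(r+1) − 6·h(r) = (2·2^(r+1) + 4·6^(r+1)) − 6·(2·2^r + 4·6^r) = (2)·2^r·(2 − 6) = (-8)·2^r. Since 4 | h(r) by the inductive hypothesis, 4 | 6·h(r); and 4 | -8 since -8 = 4·-2. Therefore 4 | h(r+1).
By induction, the statement is established for all m ≥ 1.
Therefore the largest such d is 4.

d = 4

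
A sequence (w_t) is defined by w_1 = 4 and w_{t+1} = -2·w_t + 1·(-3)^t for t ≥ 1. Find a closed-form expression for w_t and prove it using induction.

Computing the first terms: w_1 = 4, w_2 = -11, w_3 = 31. This suggests w_t = (-2)^(t - 1) - (-3)^t.
When t = 1: the formula gives 4 = 4 = w_1.
Inductive step: suppose the statement holds for some j ≥ 1, so w_j = (-2)^(j - 1) - (-3)^j.
Then w_{j+1} = -2·w_j + 1·(-3)^j = -2·((-2)^(j - 1) - (-3)^j) + 1·(-3)^j = (-2)^j - (-3)^(j + 1) = (-2)^((j+1) - 1) - (-3)^(j+1),
which is the claimed formula at t = j+1.
This completes the induction.

w_t = (-2)^(t - 1) - (-3)^t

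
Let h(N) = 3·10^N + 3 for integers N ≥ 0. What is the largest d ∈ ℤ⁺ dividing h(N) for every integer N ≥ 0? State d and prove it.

d = 3

Computing the first values: h(0) = 6 and h(1) = 33; gcd(6, 33) = 3, so d ≤ 3.
We prove 3 | 3·10^N + 3 for all N ≥ 0 by induction on N.
For the base case N = 0: h(0) = 6 = 3·(2), so 3 | h(0).
For the inductive step, assume it holds for an arbitrary i ≥ 0, i.e. 3 | h(i). Then
h(i+1) = 3·10^(i+1) + 3 = 10·(3·10^i + 3) - 27 = 10·h(i) - 27. The first term is divisible by 3 by the inductive hypothesis, and -27 is divisible by 3. Hence 3 | h(i+1).
This completes the induction.
Therefore the largest such d is 3.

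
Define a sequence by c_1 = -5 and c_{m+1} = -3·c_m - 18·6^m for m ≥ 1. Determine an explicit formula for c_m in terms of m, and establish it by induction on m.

Computing the first terms: c_1 = -5, c_2 = -93, c_3 = -369. This suggests c_m = 7(-3)^(m - 1) - 2·6^m.
When m = 1: the formula gives -5 = -5 = c_1.
Suppose the result is true for m = j, so c_j = 7(-3)^(j - 1) - 2·6^j.
Then c_{j+1} = -3·c_j - 18·6^j = -3·(7(-3)^(j - 1) - 2·6^j) - 18·6^j = 7(-3)^j - 2·6^(j + 1) = 7(-3)^((j+1) - 1) - 2·6^(j+1),
which is the claimed formula at m = j+1.
This completes the induction.

c_m = 7(-3)^(m - 1) - 2·6^m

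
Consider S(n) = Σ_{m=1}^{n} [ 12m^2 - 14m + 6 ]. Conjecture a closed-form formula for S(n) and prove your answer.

S(n) = n(4n^2 - n + 1)

We claim S(n) = n(4n^2 - n + 1) for all n ≥ 1.
Base step (n = 1): S(1) = 4, and the closed form gives 4. They agree.
Inductive step: suppose the statement holds for some m ≥ 1, so S(m) = m(4m^2 - m + 1).
Then S(m+1) = S(m) + (12m^2 + 10m + 4) = (m(4m^2 - m + 1)) + (12m^2 + 10m + 4).
Simplifying, S(m+1) = (m + 1)(4m^2 + 7m + 4) = (m+1)(4(m+1)^2 - (m+1) + 1),
which is the closed form with n = m+1.
Hence, by induction on n, the claim holds for every n ≥ 1.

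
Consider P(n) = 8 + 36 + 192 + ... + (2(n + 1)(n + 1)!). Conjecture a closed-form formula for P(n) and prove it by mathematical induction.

P(n) = 2(n + 2)! - 4

We claim P(n) = 2(n + 2)! - 4 for all n ≥ 1.
When n = 1: P(1) = 8, and the closed form gives 8. They agree.
Inductive step: assume the claim holds for n = k, so P(k) = 2(k + 2)! - 4.
Then P(k+1) = P(k) + (2(k + 2)(k + 2)!) = (2(k + 2)! - 4) + (2(k + 2)(k + 2)!).
Simplifying, P(k+1) = 2((k+1) + 2)! - 4,
which is the closed form with n = k+1.
This completes the induction.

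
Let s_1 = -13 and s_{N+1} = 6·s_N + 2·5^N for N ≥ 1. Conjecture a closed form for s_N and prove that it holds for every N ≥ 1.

Computing the first terms: s_1 = -13, s_2 = -68, s_3 = -358. This suggests s_N = -2·5^N - 3·6^(N - 1).
For the base case N = 1: the formula gives -13 = -13 = s_1.
Inductive step: suppose the statement holds for some k ≥ 1, so s_k = -2·5^k - 3·6^(k - 1).
Then s_{k+1} = 6·s_k + 2·5^k = 6·(-2·5^k - 3·6^(k - 1)) + 2·5^k = -2·5^(k + 1) - 3·6^k = -2·5^(k+1) - 3·6^((k+1) - 1),
which is the claimed formula at N = k+1.
By the principle of mathematical induction, the result holds for all N ≥ 1.

s_N = -2·5^N - 3·6^(N - 1)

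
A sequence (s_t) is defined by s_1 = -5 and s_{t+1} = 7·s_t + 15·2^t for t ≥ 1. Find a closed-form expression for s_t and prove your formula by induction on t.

s_t = -3·2^t + 7^(t - 1)

Computing the first terms: s_1 = -5, s_2 = -5, s_3 = 25. This suggests s_t = -3·2^t + 7^(t - 1).
For the base case t = 1: the formula gives -5 = -5 = s_1.
For the inductive step, assume it holds for an arbitrary p ≥ 1, so s_p = -3·2^p + 7^(p - 1).
Then s_{p+1} = 7·s_p + 15·2^p = 7·(-3·2^p + 7^(p - 1)) + 15·2^p = -3·2^(p + 1) + 7^p = -3·2^(p+1) + 7^((p+1) - 1),
which is the claimed formula at t = p+1.
Hence, by induction on t, the claim holds for every t ≥ 1.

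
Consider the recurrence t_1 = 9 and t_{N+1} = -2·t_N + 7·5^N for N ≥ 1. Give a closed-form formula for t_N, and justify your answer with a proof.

t_N = (-2)^(N + 1) + 5^N

Computing the first terms: t_1 = 9, t_2 = 17, t_3 = 141. This suggests t_N = (-2)^(N + 1) + 5^N.
Base case (N = 1): the formula gives 9 = 9 = t_1.
Suppose the result is true for N = j, so t_j = (-2)^(j + 1) + 5^j.
Then t_{j+1} = -2·t_j + 7·5^j = -2·((-2)^(j + 1) + 5^j) + 7·5^j = (-2)^(j + 2) + 5^(j + 1) = (-2)^((j+1) + 1) + 5^(j+1),
which is the claimed formula at N = j+1.
This completes the induction.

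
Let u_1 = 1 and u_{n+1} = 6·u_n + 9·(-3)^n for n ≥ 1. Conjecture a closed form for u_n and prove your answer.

Computing the first terms: u_1 = 1, u_2 = -21, u_3 = -45. This suggests u_n = -(-3)^n - 2·6^(n - 1).
For the base case n = 1: the formula gives 1 = 1 = u_1.
Inductive step: assume the claim holds for n = k, so u_k = -(-3)^k - 2·6^(k - 1).
Then u_{k+1} = 6·u_k + 9·(-3)^k = 6·(-(-3)^k - 2·6^(k - 1)) + 9·(-3)^k = -(-3)^(k + 1) - 2·6^k = -(-3)^(k+1) - 2·6^((k+1) - 1),
which is the claimed formula at n = k+1.
Hence, by induction on n, the claim holds for every n ≥ 1.

u_n = -(-3)^n - 2·6^(n - 1)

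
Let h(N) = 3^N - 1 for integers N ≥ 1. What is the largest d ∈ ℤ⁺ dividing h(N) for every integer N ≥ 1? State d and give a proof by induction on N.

Computing the first values: h(1) = 2 and h(2) = 8; gcd(2, 8) = 2, so d ≤ 2.
We prove 2 | 3^N - 1 for all N ≥ 1 by induction on N.
For the base case N = 1: h(1) = 2 = 2·(1), so 2 | h(1).
Inductive step: assume the claim holds for N = k, i.e. 2 | h(k). Then
3^{k+1} − 1^{k+1} = 3·3^k − 1·1^k = 3·(3^k − 1^k) + (2)·1^k. The first term is divisible by 2 by the inductive hypothesis, and the second term (2)·1^k is divisible by 2 since 2 | 2. Hence 2 | h(k+1).
By the principle of mathematical induction, the result holds for all N ≥ 1.
Therefore the largest such d is 2.

d = 2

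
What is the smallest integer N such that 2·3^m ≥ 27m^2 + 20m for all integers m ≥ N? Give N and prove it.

N = 6

At m = 5: 486 < 775, so the inequality fails and N ≥ 6. We prove 2·3^m ≥ 27m^2 + 20m for all m ≥ 6.
For the base case m = 6: 2·3^m = 1458 and 27m^2 + 20m = 1092, so 1458 ≥ 1092.
Suppose the result is true for m = r, so 2·3^r ≥ 27r^2 + 20r.
Then 2·3^(r + 1) = 3·(2·3^r) ≥ 3·(27r^2 + 20r).
Also, for r ≥ 6 we have 3·(27r^2 + 20r) ≥ 27(r+1)^2 + 20(r+1), since 3·(27r^2 + 20r) − (27(r+1)^2 + 20(r+1)) = 54r^2 - 14r - 47, which is nonnegative for all r ≥ 6.
Combining, 2·3^(r + 1) ≥ 27(r+1)^2 + 20(r+1).
This completes the induction.
Hence the smallest such N is 6.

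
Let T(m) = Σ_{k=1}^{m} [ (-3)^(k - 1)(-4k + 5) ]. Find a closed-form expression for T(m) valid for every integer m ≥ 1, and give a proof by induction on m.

We claim T(m) = (-3)^m(m - 1) + 1 for all m ≥ 1.
Base case (m = 1): T(1) = 1, and the closed form gives 1. They agree.
Inductive step: assume the claim holds for m = k, so T(k) = (-3)^k(k - 1) + 1.
Then T(k+1) = T(k) + ((-3)^k(-4k + 1)) = ((-3)^k(k - 1) + 1) + ((-3)^k(-4k + 1)).
Simplifying, T(k+1) = (-3)^(k + 1)k + 1 = (-3)^(k+1)((k+1) - 1) + 1,
which is the closed form with m = k+1.
By the principle of mathematical induction, the result holds for all m ≥ 1.

T(m) = (-3)^m(m - 1) + 1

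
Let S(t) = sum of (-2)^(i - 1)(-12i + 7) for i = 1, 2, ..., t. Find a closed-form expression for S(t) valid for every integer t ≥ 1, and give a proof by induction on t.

S(t) = (-2)^t(4t - 1) + 1

We claim S(t) = (-2)^t(4t - 1) + 1 for all t ≥ 1.
When t = 1: S(1) = -5, and the closed form gives -5. They agree.
For the inductive step, assume it holds for an arbitrary i ≥ 1, so S(i) = (-2)^i(4i - 1) + 1.
Then S(i+1) = S(i) + ((-2)^i(-12i - 5)) = ((-2)^i(4i - 1) + 1) + ((-2)^i(-12i - 5)).
Simplifying, S(i+1) = -8(-2)^i·i - 6(-2)^i + 1 = (-2)^(i+1)(4(i+1) - 1) + 1,
which is the closed form with t = i+1.
Hence, by induction on t, the claim holds for every t ≥ 1.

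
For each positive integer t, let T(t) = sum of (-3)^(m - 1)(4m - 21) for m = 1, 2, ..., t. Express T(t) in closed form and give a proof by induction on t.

T(t) = (-3)^t(-t + 5) - 5

We claim T(t) = (-3)^t(-t + 5) - 5 for all t ≥ 1.
When t = 1: T(1) = -17, and the closed form gives -17. They agree.
Suppose the result is true for t = m, so T(m) = (-3)^m(-m + 5) - 5.
Then T(m+1) = T(m) + ((-3)^m(4m - 17)) = ((-3)^m(-m + 5) - 5) + ((-3)^m(4m - 17)).
Simplifying, T(m+1) = 3(-3)^m·m - 12(-3)^m - 5 = (-3)^(m+1)(-(m+1) + 5) - 5,
which is the closed form with t = m+1.
By the principle of mathematical induction, the result holds for all t ≥ 1.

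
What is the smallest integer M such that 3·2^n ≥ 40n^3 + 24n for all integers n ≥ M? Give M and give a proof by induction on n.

At n = 15: 98304 < 135360, so the inequality fails and M ≥ 16. We prove 3·2^n ≥ 40n^3 + 24n for all n ≥ 16.
Base step (n = 16): 3·2^n = 196608 and 40n^3 + 24n = 164224, so 196608 ≥ 164224.
For the inductive step, assume it holds for an arbitrary p ≥ 16, so 3·2^p ≥ 40p^3 + 24p.
Then 3·2^(p + 1) = 2·(3·2^p) ≥ 2·(40p^3 + 24p).
Also, for p ≥ 16 we have 2·(40p^3 + 24p) ≥ 40(p+1)^3 + 24(p+1), since 2·(40p^3 + 24p) − (40(p+1)^3 + 24(p+1)) = 40p^3 - 120p^2 - 96p - 64, which is nonnegative for all p ≥ 16.
Combining, 3·2^(p + 1) ≥ 40(p+1)^3 + 24(p+1).
By induction, the statement is established for all n ≥ 16.
Hence the smallest such M is 16.

M = 16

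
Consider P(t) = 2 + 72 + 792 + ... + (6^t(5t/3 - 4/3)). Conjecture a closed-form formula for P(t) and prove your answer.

We claim P(t) = 2·6^t(t - 1) + 2 for all t ≥ 1.
Base case (t = 1): P(1) = 2, and the closed form gives 2. They agree.
Suppose the result is true for t = r, so P(r) = 2·6^r(r - 1) + 2.
Then P(r+1) = P(r) + (6^r(10r + 2)) = (2·6^r(r - 1) + 2) + (6^r(10r + 2)).
Simplifying, P(r+1) = 12·6^r·r + 2 = 2·6^(r+1)((r+1) - 1) + 2,
which is the closed form with t = r+1.
By induction, the statement is established for all t ≥ 1.

P(t) = 2·6^t(t - 1) + 2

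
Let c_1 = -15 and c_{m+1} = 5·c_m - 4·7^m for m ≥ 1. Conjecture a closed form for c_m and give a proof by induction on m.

c_m = -5^(m - 1) - 2·7^m

Computing the first terms: c_1 = -15, c_2 = -103, c_3 = -711. This suggests c_m = -5^(m - 1) - 2·7^m.
When m = 1: the formula gives -15 = -15 = c_1.
Inductive step: suppose the statement holds for some r ≥ 1, so c_r = -5^(r - 1) - 2·7^r.
Then c_{r+1} = 5·c_r - 4·7^r = 5·(-5^(r - 1) - 2·7^r) - 4·7^r = -5^r - 2·7^(r + 1) = -5^((r+1) - 1) - 2·7^(r+1),
which is the claimed formula at m = r+1.
By the principle of mathematical induction, the result holds for all m ≥ 1.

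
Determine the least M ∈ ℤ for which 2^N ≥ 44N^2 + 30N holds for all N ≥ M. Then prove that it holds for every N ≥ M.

At N = 12: 4096 < 6696, so the inequality fails and M ≥ 13. We prove 2^N ≥ 44N^2 + 30N for all N ≥ 13.
When N = 13: 2^N = 8192 and 44N^2 + 30N = 7826, so 8192 ≥ 7826.
For the inductive step, assume it holds for an arbitrary j ≥ 13, so 2^j ≥ 44j^2 + 30j.
Then 2^(j + 1) = 2·(2^j) ≥ 2·(44j^2 + 30j).
Also, for j ≥ 13 we have 2·(44j^2 + 30j) ≥ 44(j+1)^2 + 30(j+1), since 2·(44j^2 + 30j) − (44(j+1)^2 + 30(j+1)) = 44j^2 - 58j - 74, which is nonnegative for all j ≥ 13.
Combining, 2^(j + 1) ≥ 44(j+1)^2 + 30(j+1).
This completes the induction.
Hence the smallest such M is 13.

M = 13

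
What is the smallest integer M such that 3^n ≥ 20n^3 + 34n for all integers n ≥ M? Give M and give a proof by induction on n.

M = 9

At n = 8: 6561 < 10512, so the inequality fails and M ≥ 9. We prove 3^n ≥ 20n^3 + 34n for all n ≥ 9.
Base step (n = 9): 3^n = 19683 and 20n^3 + 34n = 14886, so 19683 ≥ 14886.
Suppose the result is true for n = p, so 3^p ≥ 20p^3 + 34p.
Then 3^(p + 1) = 3·(3^p) ≥ 3·(20p^3 + 34p).
Also, for p ≥ 9 we have 3·(20p^3 + 34p) ≥ 20(p+1)^3 + 34(p+1), since 3·(20p^3 + 34p) − (20(p+1)^3 + 34(p+1)) = 40p^3 - 60p^2 + 8p - 54, which is nonnegative for all p ≥ 9.
Combining, 3^(p + 1) ≥ 20(p+1)^3 + 34(p+1).
This completes the induction.
Hence the smallest such M is 9.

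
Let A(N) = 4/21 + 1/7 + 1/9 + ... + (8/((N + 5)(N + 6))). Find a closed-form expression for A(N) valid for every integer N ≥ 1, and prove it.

We claim A(N) = 4N/(3(N + 6)) for all N ≥ 1.
When N = 1: A(1) = 4/21, and the closed form gives 4/21. They agree.
Inductive step: assume the claim holds for N = i, so A(i) = 4i/(3(i + 6)).
Then A(i+1) = A(i) + (8/((i + 6)(i + 7))) = (4i/(3(i + 6))) + (8/((i + 6)(i + 7))).
Simplifying, A(i+1) = 4(i + 1)/(3(i + 7)) = 4(i+1)/(3((i+1) + 6)),
which is the closed form with N = i+1.
By induction, the statement is established for all N ≥ 1.

A(N) = 4N/(3(N + 6))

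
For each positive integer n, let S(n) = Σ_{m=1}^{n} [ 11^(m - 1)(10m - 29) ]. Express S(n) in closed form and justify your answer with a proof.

We claim S(n) = 11^n(n - 3) + 3 for all n ≥ 1.
For the base case n = 1: S(1) = -19, and the closed form gives -19. They agree.
For the inductive step, assume it holds for an arbitrary m ≥ 1, so S(m) = 11^m(m - 3) + 3.
Then S(m+1) = S(m) + (11^m(10m - 19)) = (11^m(m - 3) + 3) + (11^m(10m - 19)).
Simplifying, S(m+1) = 11·11^m·m - 22·11^m + 3 = 11^(m+1)((m+1) - 3) + 3,
which is the closed form with n = m+1.
Hence, by induction on n, the claim holds for every n ≥ 1.

S(n) = 11^n(n - 3) + 3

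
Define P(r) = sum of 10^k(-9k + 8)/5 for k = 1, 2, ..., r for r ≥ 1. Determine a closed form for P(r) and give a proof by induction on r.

P(r) = 2·10^r(-r + 1) - 2

We claim P(r) = 2·10^r(-r + 1) - 2 for all r ≥ 1.
When r = 1: P(1) = -2, and the closed form gives -2. They agree.
Inductive step: suppose the statement holds for some k ≥ 1, so P(k) = 2·10^k(-k + 1) - 2.
Then P(k+1) = P(k) + (10^k(-18k - 2)) = (2·10^k(-k + 1) - 2) + (10^k(-18k - 2)).
Simplifying, P(k+1) = -20·10^k·k - 2 = 2·10^(k+1)(-(k+1) + 1) - 2,
which is the closed form with r = k+1.
By induction, the statement is established for all r ≥ 1.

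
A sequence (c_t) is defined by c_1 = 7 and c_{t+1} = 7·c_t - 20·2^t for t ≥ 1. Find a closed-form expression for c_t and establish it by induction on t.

c_t = 2^(t + 2) - 7^(t - 1)

Computing the first terms: c_1 = 7, c_2 = 9, c_3 = -17. This suggests c_t = 2^(t + 2) - 7^(t - 1).
For the base case t = 1: the formula gives 7 = 7 = c_1.
Inductive step: suppose the statement holds for some i ≥ 1, so c_i = 2^(i + 2) - 7^(i - 1).
Then c_{i+1} = 7·c_i - 20·2^i = 7·(2^(i + 2) - 7^(i - 1)) - 20·2^i = 2^(i + 3) - 7^i = 2^((i+1) + 2) - 7^((i+1) - 1),
which is the claimed formula at t = i+1.
Hence, by induction on t, the claim holds for every t ≥ 1.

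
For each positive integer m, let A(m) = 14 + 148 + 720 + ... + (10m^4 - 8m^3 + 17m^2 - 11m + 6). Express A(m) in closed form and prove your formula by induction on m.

A(m) = m(2m^4 + 3m^3 + 5m^2 + m + 3)

We claim A(m) = m(2m^4 + 3m^3 + 5m^2 + m + 3) for all m ≥ 1.
For the base case m = 1: A(1) = 14, and the closed form gives 14. They agree.
For the inductive step, assume it holds for an arbitrary p ≥ 1, so A(p) = p(2p^4 + 3p^3 + 5p^2 + p + 3).
Then A(p+1) = A(p) + (10p^4 + 32p^3 + 53p^2 + 39p + 14) = (p(2p^4 + 3p^3 + 5p^2 + p + 3)) + (10p^4 + 32p^3 + 53p^2 + 39p + 14).
Simplifying, A(p+1) = (p + 1)(2p^4 + 11p^3 + 26p^2 + 28p + 14) = (p+1)(2(p+1)^4 + 3(p+1)^3 + 5(p+1)^2 + (p+1) + 3),
which is the closed form with m = p+1.
Hence, by induction on m, the claim holds for every m ≥ 1.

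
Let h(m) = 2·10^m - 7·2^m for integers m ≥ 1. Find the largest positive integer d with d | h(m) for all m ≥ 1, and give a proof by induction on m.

Computing the first values: h(1) = 6 and h(2) = 172; gcd(6, 172) = 2, so d ≤ 2.
We prove 2 | 2·10^m - 7·2^m for all m ≥ 1 by induction on m.
Base step (m = 1): h(1) = 6 = 2·(3), so 2 | h(1).
For the inductive step, assume it holds for an arbitrary k ≥ 1, i.e. 2 | h(k). Then
h(k+1) − 10·h(k) = (2·10^(k+1) - 7·2^(k+1)) − 10·(2·10^k - 7·2^k) = (-7)·2^k·(2 − 10) = (56)·2^k. Since 2 | h(k) by the inductive hypothesis, 2 | 10·h(k); and 2 | 56 since 56 = 2·28. Therefore 2 | h(k+1).
By induction, the statement is established for all m ≥ 1.
Therefore the largest such d is 2.

d = 2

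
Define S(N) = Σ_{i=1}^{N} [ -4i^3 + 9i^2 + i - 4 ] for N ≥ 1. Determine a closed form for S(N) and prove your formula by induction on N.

We claim S(N) = -N(N^3 - N^2 - 4N + 2) for all N ≥ 1.
When N = 1: S(1) = 2, and the closed form gives 2. They agree.
Inductive step: assume the claim holds for N = i, so S(i) = i(-i^3 + i^2 + 4i - 2).
Then S(i+1) = S(i) + (-4i^3 - 3i^2 + 7i + 2) = (i(-i^3 + i^2 + 4i - 2)) + (-4i^3 - 3i^2 + 7i + 2).
Simplifying, S(i+1) = -(i + 1)(i^3 + 2i^2 - 3i - 2) = -(i+1)((i+1)^3 - (i+1)^2 - 4(i+1) + 2),
which is the closed form with N = i+1.
By the principle of mathematical induction, the result holds for all N ≥ 1.

S(N) = -N(N^3 - N^2 - 4N + 2)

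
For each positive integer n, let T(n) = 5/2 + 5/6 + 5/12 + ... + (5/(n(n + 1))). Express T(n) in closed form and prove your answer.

T(n) = 5n/(n + 1)

We claim T(n) = 5n/(n + 1) for all n ≥ 1.
Base case (n = 1): T(1) = 5/2, and the closed form gives 5/2. They agree.
Suppose the result is true for n = r, so T(r) = 5r/(r + 1).
Then T(r+1) = T(r) + (5/((r + 1)(r + 2))) = (5r/(r + 1)) + (5/((r + 1)(r + 2))).
Simplifying, T(r+1) = 5(r + 1)/(r + 2) = 5(r+1)/((r+1) + 1),
which is the closed form with n = r+1.
Hence, by induction on n, the claim holds for every n ≥ 1.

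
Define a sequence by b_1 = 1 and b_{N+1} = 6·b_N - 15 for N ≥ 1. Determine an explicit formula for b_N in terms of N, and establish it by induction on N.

Computing the first terms: b_1 = 1, b_2 = -9, b_3 = -69. This suggests b_N = -2·6^(N - 1) + 3.
Base step (N = 1): the formula gives 1 = 1 = b_1.
Suppose the result is true for N = i, so b_i = -2·6^(i - 1) + 3.
Then b_{i+1} = 6·b_i - 15 = 6·(-2·6^(i - 1) + 3) - 15 = -2·6^i + 3 = -2·6^((i+1) - 1) + 3,
which is the claimed formula at N = i+1.
By the principle of mathematical induction, the result holds for all N ≥ 1.

b_N = -2·6^(N - 1) + 3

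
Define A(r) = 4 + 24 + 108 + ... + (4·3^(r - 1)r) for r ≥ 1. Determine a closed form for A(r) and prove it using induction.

We claim A(r) = 3^r(2r - 1) + 1 for all r ≥ 1.
Base case (r = 1): A(1) = 4, and the closed form gives 4. They agree.
Inductive step: suppose the statement holds for some m ≥ 1, so A(m) = 3^m(2m - 1) + 1.
Then A(m+1) = A(m) + (4·3^m(m + 1)) = (3^m(2m - 1) + 1) + (4·3^m(m + 1)).
Simplifying, A(m+1) = 6·3^m·m + 3·3^m + 1 = 3^(m+1)(2(m+1) - 1) + 1,
which is the closed form with r = m+1.
By the principle of mathematical induction, the result holds for all r ≥ 1.

A(r) = 3^r(2r - 1) + 1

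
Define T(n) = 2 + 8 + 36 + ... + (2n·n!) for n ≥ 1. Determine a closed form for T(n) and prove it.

T(n) = 2(n + 1)! - 2

We claim T(n) = 2(n + 1)! - 2 for all n ≥ 1.
Base step (n = 1): T(1) = 2, and the closed form gives 2. They agree.
Inductive step: suppose the statement holds for some m ≥ 1, so T(m) = 2(m + 1)! - 2.
Then T(m+1) = T(m) + (2(m + 1)(m + 1)!) = (2(m + 1)! - 2) + (2(m + 1)(m + 1)!).
Simplifying, T(m+1) = 2((m+1) + 1)! - 2,
which is the closed form with n = m+1.
By induction, the statement is established for all n ≥ 1.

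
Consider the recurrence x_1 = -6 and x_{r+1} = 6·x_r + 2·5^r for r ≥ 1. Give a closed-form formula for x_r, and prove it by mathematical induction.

Computing the first terms: x_1 = -6, x_2 = -26, x_3 = -106. This suggests x_r = -2·5^r + 4·6^(r - 1).
When r = 1: the formula gives -6 = -6 = x_1.
Inductive step: assume the claim holds for r = j, so x_j = -2·5^j + 4·6^(j - 1).
Then x_{j+1} = 6·x_j + 2·5^j = 6·(-2·5^j + 4·6^(j - 1)) + 2·5^j = -2·5^(j + 1) + 4·6^j = -2·5^(j+1) + 4·6^((j+1) - 1),
which is the claimed formula at r = j+1.
By induction, the statement is established for all r ≥ 1.

x_r = -2·5^r + 4·6^(r - 1)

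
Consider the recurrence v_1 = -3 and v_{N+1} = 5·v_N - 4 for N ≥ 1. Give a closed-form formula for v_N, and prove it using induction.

Computing the first terms: v_1 = -3, v_2 = -19, v_3 = -99. This suggests v_N = -4·5^(N - 1) + 1.
Base case (N = 1): the formula gives -3 = -3 = v_1.
Inductive step: assume the claim holds for N = i, so v_i = -4·5^(i - 1) + 1.
Then v_{i+1} = 5·v_i - 4 = 5·(-4·5^(i - 1) + 1) - 4 = -4·5^i + 1 = -4·5^((i+1) - 1) + 1,
which is the claimed formula at N = i+1.
By induction, the statement is established for all N ≥ 1.

v_N = -4·5^(N - 1) + 1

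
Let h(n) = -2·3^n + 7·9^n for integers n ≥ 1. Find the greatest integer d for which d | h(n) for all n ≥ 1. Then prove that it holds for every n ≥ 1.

Computing the first values: h(1) = 57 and h(2) = 549; gcd(57, 549) = 3, so d ≤ 3.
We prove 3 | -2·3^n + 7·9^n for all n ≥ 1 by induction on n.
Base case (n = 1): h(1) = 57 = 3·(19), so 3 | h(1).
For the inductive step, assume it holds for an arbitrary r ≥ 1, i.e. 3 | h(r). Then
h(r+1) − 9·h(r) = (-2·3^(r+1) + 7·9^(r+1)) − 9·(-2·3^r + 7·9^r) = (-2)·3^r·(3 − 9) = (12)·3^r. Since 3 | h(r) by the inductive hypothesis, 3 | 9·h(r); and 3 | 12 since 12 = 3·4. Therefore 3 | h(r+1).
By the principle of mathematical induction, the result holds for all n ≥ 1.
Therefore the largest such d is 3.

d = 3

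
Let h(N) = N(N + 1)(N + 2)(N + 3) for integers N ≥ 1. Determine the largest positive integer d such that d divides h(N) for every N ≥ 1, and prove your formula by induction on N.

Computing the first values: h(1) = 24 and h(2) = 120; gcd(24, 120) = 24, so d ≤ 24.
We prove 24 | N(N + 1)(N + 2)(N + 3) for all N ≥ 1 by induction on N.
When N = 1: h(1) = 24 = 24·(1), so 24 | h(1).
Inductive step: suppose the statement holds for some j ≥ 1, i.e. 24 | h(j). Then
h(j+1) − h(j) = (j+1)·(j+2)·(j+3)·(j+4) − j·(j+1)·(j+2)·(j+3) = (j+1)·(j+2)·(j+3)·[(j+4) − j] = 4·(j+1)·(j+2)·(j+3). The product of 3 consecutive integers is divisible by (3)! = 6, so h(j+1) − h(j) is divisible by 4·6 = 24. By the inductive hypothesis 24 | h(j), hence 24 | h(j+1).
By the principle of mathematical induction, the result holds for all N ≥ 1.
Therefore the largest such d is 24.

d = 24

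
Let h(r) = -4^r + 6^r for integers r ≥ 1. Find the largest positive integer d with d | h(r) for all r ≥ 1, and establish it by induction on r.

Computing the first values: h(1) = 2 and h(2) = 20; gcd(2, 20) = 2, so d ≤ 2.
We prove 2 | -4^r + 6^r for all r ≥ 1 by induction on r.
Base step (r = 1): h(1) = 2 = 2·(1), so 2 | h(1).
Suppose the result is true for r = j, i.e. 2 | h(j). Then
6^{j+1} − 4^{j+1} = 6·6^j − 4·4^j = 6·(6^j − 4^j) + (2)·4^j. The first term is divisible by 2 by the inductive hypothesis, and the second term (2)·4^j is divisible by 2 since 2 | 2. Hence 2 | h(j+1).
Hence, by induction on r, the claim holds for every r ≥ 1.
Therefore the largest such d is 2.

d = 2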